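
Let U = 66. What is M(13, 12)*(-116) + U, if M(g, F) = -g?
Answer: 1574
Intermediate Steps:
M(13, 12)*(-116) + U = -1*13*(-116) + 66 = -13*(-116) + 66 = 1508 + 66 = 1574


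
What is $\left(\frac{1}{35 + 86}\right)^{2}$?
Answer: $\frac{1}{14641} \approx 6.8301 \cdot 10^{-5}$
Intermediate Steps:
$\left(\frac{1}{35 + 86}\right)^{2} = \left(\frac{1}{121}\right)^{2} = \frac{1}{14641}$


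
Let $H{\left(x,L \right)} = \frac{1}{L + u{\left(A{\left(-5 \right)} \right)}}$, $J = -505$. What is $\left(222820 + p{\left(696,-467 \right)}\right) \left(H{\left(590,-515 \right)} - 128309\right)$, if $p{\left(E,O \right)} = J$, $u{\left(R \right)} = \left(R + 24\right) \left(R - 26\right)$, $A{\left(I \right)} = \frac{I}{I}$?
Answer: $- \frac{2167901180281}{76} \approx -2.8525 \cdot 10^{10}$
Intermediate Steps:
$A{\left(I \right)} = 1$
$u{\left(R \right)} = \left(-26 + R\right) \left(24 + R\right)$ ($u{\left(R \right)} = \left(24 + R\right) \left(-26 + R\right) = \left(-26 + R\right) \left(24 + R\right)$)
$p{\left(E,O \right)} = -505$
$H{\left(x,L \right)} = \frac{1}{-625 + L}$ ($H{\left(x,L \right)} = \frac{1}{L - \left(626 - 1\right)} = \frac{1}{L - 625} = \frac{1}{-625 + L}$)
$\left(222820 + p{\left(696,-467 \right)}\right) \left(H{\left(590,-515 \right)} - 128309\right) = \left(222820 - 505\right) \left(\frac{1}{-625 - 515} - 128309\right) = 222315 \left(\frac{1}{-1140} - 128309\right) = 222315 \left(- \frac{1}{1140} - 128309\right) = 222315 \left(- \frac{146272261}{1140}\right) = - \frac{2167901180281}{76}$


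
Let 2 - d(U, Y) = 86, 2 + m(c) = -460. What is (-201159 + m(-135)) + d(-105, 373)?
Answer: -201705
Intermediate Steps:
m(c) = -462 (m(c) = -2 - 460 = -462)
d(U, Y) = -84 (d(U, Y) = 2 - 1*86 = 2 - 86 = -84)
(-201159 + m(-135)) + d(-105, 373) = (-201159 - 462) - 84 = -201621 - 84 = -201705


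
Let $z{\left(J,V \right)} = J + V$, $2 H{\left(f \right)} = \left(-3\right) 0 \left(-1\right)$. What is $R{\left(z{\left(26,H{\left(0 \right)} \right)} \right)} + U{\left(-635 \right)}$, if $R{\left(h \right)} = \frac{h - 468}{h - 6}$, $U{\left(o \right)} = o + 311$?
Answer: $- \frac{3461}{10} \approx -346.1$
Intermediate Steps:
$U{\left(o \right)} = 311 + o$
$H{\left(f \right)} = 0$ ($H{\left(f \right)} = \frac{\left(-3\right) 0 \left(-1\right)}{2} = \frac{0 \left(-1\right)}{2} = \frac{1}{2} \cdot 0 = 0$)
$R{\left(h \right)} = \frac{-468 + h}{-6 + h}$
$R{\left(z{\left(26,H{\left(0 \right)} \right)} \right)} + U{\left(-635 \right)} = \frac{-468 + \left(26 + 0\right)}{-6 + \left(26 + 0\right)} + \left(311 - 635\right) = \frac{-468 + 26}{-6 + 26} - 324 = \frac{1}{20} \left(-442\right) - 324 = - \frac{221}{10} - 324 = - \frac{3461}{10}$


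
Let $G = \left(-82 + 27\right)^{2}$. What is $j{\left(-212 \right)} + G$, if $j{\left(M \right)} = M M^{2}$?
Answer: $-9525103$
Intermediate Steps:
$j{\left(M \right)} = M^{3}$
$G = 3025$ ($G = \left(-55\right)^{2} = 3025$)
$j{\left(-212 \right)} + G = \left(-212\right)^{3} + 3025 = -9528128 + 3025 = -9525103$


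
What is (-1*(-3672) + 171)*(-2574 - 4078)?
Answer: -25563636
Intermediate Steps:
(-1*(-3672) + 171)*(-2574 - 4078) = (3672 + 171)*(-6652) = 3843*(-6652) = -25563636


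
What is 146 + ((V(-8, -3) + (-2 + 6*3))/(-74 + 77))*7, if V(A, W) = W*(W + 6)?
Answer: 487/3 ≈ 162.33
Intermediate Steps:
V(A, W) = W*(6 + W)
146 + ((V(-8, -3) + (-2 + 6*3))/(-74 + 77))*7 = 146 + ((-3*(6 - 3) + (-2 + 6*3))/(-74 + 77))*7 = 146 + ((-3*3 + (-2 + 18))/3)*7 = 146 + ((-9 + 16)*(1/3))*7 = 146 + (7*(1/3))*7 = 146 + (7/3)*7 = 146 + 49/3 = 487/3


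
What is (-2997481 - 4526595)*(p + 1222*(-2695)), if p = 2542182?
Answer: 5651393676208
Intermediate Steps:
(-2997481 - 4526595)*(p + 1222*(-2695)) = (-2997481 - 4526595)*(2542182 + 1222*(-2695)) = -7524076*(2542182 - 3293290) = -7524076*(-751108) = 5651393676208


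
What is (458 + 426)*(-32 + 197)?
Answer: 145860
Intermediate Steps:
(458 + 426)*(-32 + 197) = 884*165 = 145860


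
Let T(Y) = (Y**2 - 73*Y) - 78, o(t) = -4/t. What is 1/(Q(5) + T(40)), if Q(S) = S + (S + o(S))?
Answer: -5/6944 ≈ -0.00072005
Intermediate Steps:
Q(S) = -4/S + 2*S (Q(S) = S + (S - 4/S) = -4/S + 2*S)
T(Y) = -78 + Y**2 - 73*Y
1/(Q(5) + T(40)) = 1/((-4/5 + 2*5) + (-78 + 40**2 - 73*40)) = 1/((-4*1/5 + 10) + (-78 + 1600 - 2920)) = 1/((-4/5 + 10) - 1398) = 1/(46/5 - 1398) = 1/(-6944/5) = -5/6944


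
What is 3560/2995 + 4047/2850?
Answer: 78129/29950 ≈ 2.6086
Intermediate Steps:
3560/2995 + 4047/2850 = 3560*(1/2995) + 4047*(1/2850) = 712/599 + 71/50 = 78129/29950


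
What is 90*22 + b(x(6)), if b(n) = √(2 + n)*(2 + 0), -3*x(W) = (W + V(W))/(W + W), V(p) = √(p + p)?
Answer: 1980 + √(66 - 2*√3)/3 ≈ 1982.6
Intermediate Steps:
V(p) = √2*√p (V(p) = √(2*p) = √2*√p)
x(W) = -(W + √2*√W)/(6*W) (x(W) = -(W + √2*√W)/(3*(W + W)) = -(W + √2*√W)/(3*(2*W)) = -(W + √2*√W)*1/(2*W)/3 = -(W + √2*√W)/(6*W))
b(n) = 2*√(2 + n) (b(n) = √(2 + n)*2 = 2*√(2 + n))
90*22 + b(x(6)) = 90*22 + 2*√(2 + (⅙)*(-1*6 - √2*√6)/6) = 1980 + 2*√(2 + (⅙)*(⅙)*(-6 - 2*√3)) = 1980 + 2*√(2 + (-⅙ - √3/18)) = 1980 + 2*√(11/6 - √3/18)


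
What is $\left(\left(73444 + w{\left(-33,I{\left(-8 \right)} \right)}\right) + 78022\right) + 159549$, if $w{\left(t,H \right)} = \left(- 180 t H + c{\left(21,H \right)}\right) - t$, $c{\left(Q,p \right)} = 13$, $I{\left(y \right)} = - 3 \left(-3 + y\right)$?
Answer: $507081$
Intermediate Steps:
$I{\left(y \right)} = 9 - 3 y$
$w{\left(t,H \right)} = 13 - t - 180 H t$ ($w{\left(t,H \right)} = \left(- 180 t H + 13\right) - t = \left(- 180 H t + 13\right) - t = \left(13 - 180 H t\right) - t = 13 - t - 180 H t$)
$\left(\left(73444 + w{\left(-33,I{\left(-8 \right)} \right)}\right) + 78022\right) + 159549 = \left(\left(73444 - \left(-46 + 180 \left(9 - -24\right) \left(-33\right)\right)\right) + 78022\right) + 159549 = \left(\left(73444 + \left(13 + 33 - 180 \left(9 + 24\right) \left(-33\right)\right)\right) + 78022\right) + 159549 = \left(\left(73444 + \left(13 + 33 - 5940 \left(-33\right)\right)\right) + 78022\right) + 159549 = \left(\left(73444 + \left(13 + 33 + 196020\right)\right) + 78022\right) + 159549 = \left(\left(73444 + 196066\right) + 78022\right) + 159549 = \left(269510 + 78022\right) + 159549 = 347532 + 159549 = 507081$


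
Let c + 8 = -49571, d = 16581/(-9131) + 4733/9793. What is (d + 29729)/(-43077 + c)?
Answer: -2658244540997/8285288679248 ≈ -0.32084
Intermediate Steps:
d = -119160710/89419883 (d = 16581*(-1/9131) + 4733*(1/9793) = -16581/9131 + 4733/9793 = -119160710/89419883 ≈ -1.3326)
c = -49579 (c = -8 - 49571 = -49579)
(d + 29729)/(-43077 + c) = (-119160710/89419883 + 29729)/(-43077 - 49579) = (2658244540997/89419883)/(-92656) = (2658244540997/89419883)*(-1/92656) = -2658244540997/8285288679248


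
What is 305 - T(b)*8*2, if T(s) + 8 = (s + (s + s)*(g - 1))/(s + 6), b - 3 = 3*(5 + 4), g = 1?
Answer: 1259/3 ≈ 419.67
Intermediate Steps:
b = 30 (b = 3 + 3*(5 + 4) = 3 + 3*9 = 3 + 27 = 30)
T(s) = -8 + s/(6 + s) (T(s) = -8 + (s + (s + s)*(1 - 1))/(s + 6) = -8 + (s + (2*s)*0)/(6 + s) = -8 + (s + 0)/(6 + s) = -8 + s/(6 + s))
305 - T(b)*8*2 = 305 - ((-48 - 7*30)/(6 + 30))*8*2 = 305 - ((-48 - 210)/36)*8*2 = 305 - ((1/36)*(-258))*8*2 = 305 - (-43/6*8)*2 = 305 - (-172)*2/3 = 305 - 1*(-344/3) = 305 + 344/3 = 1259/3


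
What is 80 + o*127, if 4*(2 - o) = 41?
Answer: -3871/4 ≈ -967.75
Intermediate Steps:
o = -33/4 (o = 2 - ¼*41 = 2 - 41/4 = -33/4 ≈ -8.2500)
80 + o*127 = 80 - 33/4*127 = 80 - 4191/4 = -3871/4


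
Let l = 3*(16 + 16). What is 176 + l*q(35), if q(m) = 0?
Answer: 176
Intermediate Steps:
l = 96 (l = 3*32 = 96)
176 + l*q(35) = 176 + 96*0 = 176 + 0 = 176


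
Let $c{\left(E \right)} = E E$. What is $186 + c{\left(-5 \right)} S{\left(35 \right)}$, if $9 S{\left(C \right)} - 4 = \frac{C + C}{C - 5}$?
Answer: $\frac{5497}{27} \approx 203.59$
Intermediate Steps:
$c{\left(E \right)} = E^{2}$
$S{\left(C \right)} = \frac{4}{9} + \frac{2 C}{9 \left(-5 + C\right)}$ ($S{\left(C \right)} = \frac{4}{9} + \frac{\left(C + C\right) \frac{1}{C - 5}}{9} = \frac{4}{9} + \frac{2 C \frac{1}{-5 + C}}{9} = \frac{4}{9} + \frac{2 C}{9 \left(-5 + C\right)}$)
$186 + c{\left(-5 \right)} S{\left(35 \right)} = 186 + \left(-5\right)^{2} \frac{2 \left(-10 + 3 \cdot 35\right)}{9 \left(-5 + 35\right)} = 186 + 25 \frac{2 \left(-10 + 105\right)}{9 \cdot 30} = 186 + 25 \cdot \frac{2}{9} \cdot \frac{1}{30} \cdot 95 = 186 + 25 \cdot \frac{19}{27} = 186 + \frac{475}{27} = \frac{5497}{27}$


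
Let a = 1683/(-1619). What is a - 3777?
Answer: -6116646/1619 ≈ -3778.0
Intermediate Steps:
a = -1683/1619 (a = 1683*(-1/1619) = -1683/1619 ≈ -1.0395)
a - 3777 = -1683/1619 - 3777 = -6116646/1619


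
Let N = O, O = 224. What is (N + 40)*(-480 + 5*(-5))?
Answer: -133320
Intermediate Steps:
N = 224
(N + 40)*(-480 + 5*(-5)) = (224 + 40)*(-480 + 5*(-5)) = 264*(-480 - 25) = 264*(-505) = -133320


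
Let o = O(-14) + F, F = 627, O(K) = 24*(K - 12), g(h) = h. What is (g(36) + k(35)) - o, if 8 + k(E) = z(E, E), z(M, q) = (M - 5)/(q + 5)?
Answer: 103/4 ≈ 25.750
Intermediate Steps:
z(M, q) = (-5 + M)/(5 + q)
O(K) = -288 + 24*K (O(K) = 24*(-12 + K) = -288 + 24*K)
k(E) = -8 + (-5 + E)/(5 + E)
o = 3 (o = (-288 + 24*(-14)) + 627 = (-288 - 336) + 627 = -624 + 627 = 3)
(g(36) + k(35)) - o = (36 + (-45 - 7*35)/(5 + 35)) - 1*3 = (36 + (-45 - 245)/40) - 3 = (36 + (1/40)*(-290)) - 3 = (36 - 29/4) - 3 = 115/4 - 3 = 103/4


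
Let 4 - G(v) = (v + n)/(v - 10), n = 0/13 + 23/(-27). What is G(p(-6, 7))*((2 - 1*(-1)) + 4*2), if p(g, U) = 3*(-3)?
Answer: 1034/27 ≈ 38.296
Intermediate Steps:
p(g, U) = -9
n = -23/27 (n = 0*(1/13) + 23*(-1/27) = 0 - 23/27 = -23/27 ≈ -0.85185)
G(v) = 4 - (-23/27 + v)/(-10 + v) (G(v) = 4 - (v - 23/27)/(v - 10) = 4 - (-23/27 + v)/(-10 + v))
G(p(-6, 7))*((2 - 1*(-1)) + 4*2) = ((-1057 + 81*(-9))/(27*(-10 - 9)))*((2 - 1*(-1)) + 4*2) = ((1/27)*(-1057 - 729)/(-19))*((2 + 1) + 8) = ((1/27)*(-1/19)*(-1786))*(3 + 8) = (94/27)*11 = 1034/27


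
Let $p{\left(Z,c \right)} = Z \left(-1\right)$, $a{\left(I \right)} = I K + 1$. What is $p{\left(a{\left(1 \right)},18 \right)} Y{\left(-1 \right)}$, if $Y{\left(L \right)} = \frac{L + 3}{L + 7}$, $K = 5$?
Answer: $-2$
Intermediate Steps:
$a{\left(I \right)} = 1 + 5 I$ ($a{\left(I \right)} = I 5 + 1 = 5 I + 1 = 1 + 5 I$)
$Y{\left(L \right)} = \frac{3 + L}{7 + L}$
$p{\left(Z,c \right)} = - Z$
$p{\left(a{\left(1 \right)},18 \right)} Y{\left(-1 \right)} = - (1 + 5 \cdot 1) \frac{3 - 1}{7 - 1} = - (1 + 5) \frac{1}{6} \cdot 2 = \left(-1\right) 6 \cdot \frac{1}{6} \cdot 2 = \left(-6\right) \frac{1}{3} = -2$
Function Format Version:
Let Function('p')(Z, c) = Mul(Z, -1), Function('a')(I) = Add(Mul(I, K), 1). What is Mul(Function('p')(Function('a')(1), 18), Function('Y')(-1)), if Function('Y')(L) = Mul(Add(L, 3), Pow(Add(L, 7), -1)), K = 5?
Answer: -2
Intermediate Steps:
Function('a')(I) = Add(1, Mul(5, I)) (Function('a')(I) = Add(Mul(I, 5), 1) = Add(Mul(5, I), 1) = Add(1, Mul(5, I)))
Function('Y')(L) = Mul(Pow(Add(7, L), -1), Add(3, L)) (Function('Y')(L) = Mul(Add(3, L), Pow(Add(7, L), -1)) = Mul(Pow(Add(7, L), -1), Add(3, L)))
Function('p')(Z, c) = Mul(-1, Z)
Mul(Function('p')(Function('a')(1), 18), Function('Y')(-1)) = Mul(Mul(-1, Add(1, Mul(5, 1))), Mul(Pow(Add(7, -1), -1), Add(3, -1))) = Mul(Mul(-1, Add(1, 5)), Mul(Pow(6, -1), 2)) = Mul(Mul(-1, 6), Mul(Rational(1, 6), 2)) = Mul(-6, Rational(1, 3)) = -2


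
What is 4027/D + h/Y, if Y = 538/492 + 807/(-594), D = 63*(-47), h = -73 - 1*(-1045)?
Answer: -2921627120/796509 ≈ -3668.0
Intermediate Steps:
h = 972 (h = -73 + 1045 = 972)
D = -2961
Y = -1076/4059 (Y = 538*(1/492) + 807*(-1/594) = 269/246 - 269/198 = -1076/4059 ≈ -0.26509)
4027/D + h/Y = 4027/(-2961) + 972/(-1076/4059) = 4027*(-1/2961) + 972*(-4059/1076) = -4027/2961 - 986337/269 = -2921627120/796509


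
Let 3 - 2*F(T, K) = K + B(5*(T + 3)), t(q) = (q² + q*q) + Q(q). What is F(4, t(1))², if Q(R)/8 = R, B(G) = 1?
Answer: 16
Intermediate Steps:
Q(R) = 8*R
t(q) = 2*q² + 8*q (t(q) = (q² + q*q) + 8*q = (q² + q²) + 8*q = 2*q² + 8*q)
F(T, K) = 1 - K/2 (F(T, K) = 3/2 - (K + 1)/2 = 3/2 - (1 + K)/2 = 3/2 + (-½ - K/2) = 1 - K/2)
F(4, t(1))² = (1 - (4 + 1))² = (1 - 5)² = (-4)² = 16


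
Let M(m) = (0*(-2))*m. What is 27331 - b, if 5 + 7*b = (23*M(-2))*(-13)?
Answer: 191322/7 ≈ 27332.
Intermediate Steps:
M(m) = 0 (M(m) = 0*m = 0)
b = -5/7 (b = -5/7 + ((23*0)*(-13))/7 = -5/7 + (0*(-13))/7 = -5/7 + (⅐)*0 = -5/7 + 0 = -5/7 ≈ -0.71429)
27331 - b = 27331 - 1*(-5/7) = 27331 + 5/7 = 191322/7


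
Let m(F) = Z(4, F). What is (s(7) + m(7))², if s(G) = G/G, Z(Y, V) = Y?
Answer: 25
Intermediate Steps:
s(G) = 1
m(F) = 4
(s(7) + m(7))² = (1 + 4)² = 5² = 25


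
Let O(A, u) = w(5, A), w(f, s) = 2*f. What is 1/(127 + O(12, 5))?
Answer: 1/137 ≈ 0.0072993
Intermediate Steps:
O(A, u) = 10 (O(A, u) = 2*5 = 10)
1/(127 + O(12, 5)) = 1/(127 + 10) = 1/137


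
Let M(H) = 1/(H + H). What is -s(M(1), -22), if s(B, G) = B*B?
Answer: -¼ ≈ -0.25000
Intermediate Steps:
M(H) = 1/(2*H)
s(B, G) = B²
-s(M(1), -22) = -((½)/1)² = -((½)*1)² = -(½)² = -1*¼ = -¼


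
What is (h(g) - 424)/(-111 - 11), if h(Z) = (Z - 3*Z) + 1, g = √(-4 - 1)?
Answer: 423/122 + I*√5/61 ≈ 3.4672 + 0.036657*I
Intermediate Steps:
g = I*√5 (g = √(-5) = I*√5 ≈ 2.2361*I)
h(Z) = 1 - 2*Z (h(Z) = -2*Z + 1 = 1 - 2*Z)
(h(g) - 424)/(-111 - 11) = ((1 - 2*I*√5) - 424)/(-111 - 11) = ((1 - 2*I*√5) - 424)/(-122) = (-423 - 2*I*√5)*(-1/122) = 423/122 + I*√5/61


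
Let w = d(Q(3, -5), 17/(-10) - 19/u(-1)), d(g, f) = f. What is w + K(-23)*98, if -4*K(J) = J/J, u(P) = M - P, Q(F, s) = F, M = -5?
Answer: -429/20 ≈ -21.450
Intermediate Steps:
u(P) = -5 - P
K(J) = -1/4 (K(J) = -J/(4*J) = -1/4*1 = -1/4)
w = 61/20 (w = 17/(-10) - 19/(-5 - 1*(-1)) = 17*(-1/10) - 19/(-5 + 1) = -17/10 - 19/(-4) = -17/10 - 19*(-1/4) = -17/10 + 19/4 = 61/20 ≈ 3.0500)
w + K(-23)*98 = 61/20 - 1/4*98 = 61/20 - 49/2 = -429/20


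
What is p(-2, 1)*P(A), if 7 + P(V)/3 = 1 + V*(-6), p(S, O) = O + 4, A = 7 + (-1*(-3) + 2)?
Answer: -1170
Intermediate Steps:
A = 12 (A = 7 + (3 + 2) = 7 + 5 = 12)
p(S, O) = 4 + O
P(V) = -18 - 18*V (P(V) = -21 + 3*(1 + V*(-6)) = -21 + 3*(1 - 6*V) = -21 + (3 - 18*V) = -18 - 18*V)
p(-2, 1)*P(A) = (4 + 1)*(-18 - 18*12) = 5*(-18 - 216) = 5*(-234) = -1170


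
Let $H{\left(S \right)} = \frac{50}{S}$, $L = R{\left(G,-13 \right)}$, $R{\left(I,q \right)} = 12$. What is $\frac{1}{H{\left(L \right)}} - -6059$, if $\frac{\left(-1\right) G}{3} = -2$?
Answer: $\frac{151481}{25} \approx 6059.2$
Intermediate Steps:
$G = 6$ ($G = \left(-3\right) \left(-2\right) = 6$)
$L = 12$
$\frac{1}{H{\left(L \right)}} - -6059 = \frac{1}{50 \cdot \frac{1}{12}} - -6059 = \frac{1}{50 \cdot \frac{1}{12}} + 6059 = \frac{1}{\frac{25}{6}} + 6059 = \frac{6}{25} + 6059 = \frac{151481}{25}$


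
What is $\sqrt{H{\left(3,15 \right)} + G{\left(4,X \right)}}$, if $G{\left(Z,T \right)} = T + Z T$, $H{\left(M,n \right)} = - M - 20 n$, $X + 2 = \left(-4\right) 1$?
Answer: $3 i \sqrt{37} \approx 18.248 i$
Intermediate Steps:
$X = -6$ ($X = -2 - 4 = -6$)
$G{\left(Z,T \right)} = T + T Z$
$\sqrt{H{\left(3,15 \right)} + G{\left(4,X \right)}} = \sqrt{\left(\left(-1\right) 3 - 300\right) - 6 \left(1 + 4\right)} = \sqrt{\left(-3 - 300\right) - 30} = \sqrt{-303 - 30} = \sqrt{-333} = 3 i \sqrt{37}$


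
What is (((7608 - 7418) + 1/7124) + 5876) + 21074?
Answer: 193345361/7124 ≈ 27140.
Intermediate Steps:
(((7608 - 7418) + 1/7124) + 5876) + 21074 = ((190 + 1/7124) + 5876) + 21074 = (1353561/7124 + 5876) + 21074 = 43214185/7124 + 21074 = 193345361/7124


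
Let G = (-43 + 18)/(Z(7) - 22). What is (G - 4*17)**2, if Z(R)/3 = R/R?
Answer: 1605289/361 ≈ 4446.8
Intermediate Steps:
Z(R) = 3 (Z(R) = 3*(R/R) = 3*1 = 3)
G = 25/19 (G = (-43 + 18)/(3 - 22) = -25/(-19) = -25*(-1/19) = 25/19 ≈ 1.3158)
(G - 4*17)**2 = (25/19 - 4*17)**2 = (25/19 - 68)**2 = (-1267/19)**2 = 1605289/361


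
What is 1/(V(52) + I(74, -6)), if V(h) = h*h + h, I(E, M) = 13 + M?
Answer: 1/2763 ≈ 0.00036193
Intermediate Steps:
V(h) = h + h**2 (V(h) = h**2 + h = h + h**2)
1/(V(52) + I(74, -6)) = 1/(52*(1 + 52) + (13 - 6)) = 1/(52*53 + 7) = 1/(2756 + 7) = 1/2763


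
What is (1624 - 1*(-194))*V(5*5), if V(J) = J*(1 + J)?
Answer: 1181700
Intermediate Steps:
(1624 - 1*(-194))*V(5*5) = (1624 - 1*(-194))*((5*5)*(1 + 5*5)) = (1624 + 194)*(25*(1 + 25)) = 1818*(25*26) = 1818*650 = 1181700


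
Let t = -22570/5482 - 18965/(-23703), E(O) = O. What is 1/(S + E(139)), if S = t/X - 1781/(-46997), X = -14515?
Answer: 8863995440983593/1232433302206743542 ≈ 0.0071923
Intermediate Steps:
t = -215505290/64969923 (t = -22570*1/5482 - 18965*(-1/23703) = -11285/2741 + 18965/23703 = -215505290/64969923 ≈ -3.3170)
S = 337935910024115/8863995440983593 (S = -215505290/64969923/(-14515) - 1781/(-46997) = -215505290/64969923*(-1/14515) - 1781*(-1/46997) = 43101058/188607686469 + 1781/46997 = 337935910024115/8863995440983593 ≈ 0.038125)
1/(S + E(139)) = 1/(337935910024115/8863995440983593 + 139) = 1/(1232433302206743542/8863995440983593) = 8863995440983593/1232433302206743542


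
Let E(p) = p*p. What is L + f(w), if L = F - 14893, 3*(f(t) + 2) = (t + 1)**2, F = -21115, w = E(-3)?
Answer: -107930/3 ≈ -35977.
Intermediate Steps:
E(p) = p**2
w = 9 (w = (-3)**2 = 9)
f(t) = -2 + (1 + t)**2/3 (f(t) = -2 + (t + 1)**2/3 = -2 + (1 + t)**2/3)
L = -36008 (L = -21115 - 14893 = -36008)
L + f(w) = -36008 + (-2 + (1 + 9)**2/3) = -36008 + (-2 + (1/3)*10**2) = -36008 + (-2 + (1/3)*100) = -36008 + (-2 + 100/3) = -36008 + 94/3 = -107930/3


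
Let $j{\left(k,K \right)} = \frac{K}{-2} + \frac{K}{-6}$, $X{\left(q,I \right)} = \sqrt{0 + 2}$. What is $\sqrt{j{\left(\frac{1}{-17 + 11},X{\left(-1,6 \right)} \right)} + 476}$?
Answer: $\frac{\sqrt{4284 - 6 \sqrt{2}}}{3} \approx 21.796$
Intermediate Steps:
$X{\left(q,I \right)} = \sqrt{2}$
$j{\left(k,K \right)} = - \frac{2 K}{3}$ ($j{\left(k,K \right)} = K \left(- \frac{1}{2}\right) + K \left(- \frac{1}{6}\right) = - \frac{K}{2} - \frac{K}{6} = - \frac{2 K}{3}$)
$\sqrt{j{\left(\frac{1}{-17 + 11},X{\left(-1,6 \right)} \right)} + 476} = \sqrt{- \frac{2 \sqrt{2}}{3} + 476} = \sqrt{476 - \frac{2 \sqrt{2}}{3}}$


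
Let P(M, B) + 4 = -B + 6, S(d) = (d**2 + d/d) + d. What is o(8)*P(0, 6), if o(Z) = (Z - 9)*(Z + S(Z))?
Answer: 324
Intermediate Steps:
S(d) = 1 + d + d**2 (S(d) = (d**2 + 1) + d = (1 + d**2) + d = 1 + d + d**2)
P(M, B) = 2 - B (P(M, B) = -4 + (-B + 6) = -4 + (6 - B) = 2 - B)
o(Z) = (-9 + Z)*(1 + Z**2 + 2*Z) (o(Z) = (Z - 9)*(Z + (1 + Z + Z**2)) = (-9 + Z)*(1 + Z**2 + 2*Z))
o(8)*P(0, 6) = (-9 + 8**3 - 17*8 - 7*8**2)*(2 - 1*6) = (-9 + 512 - 136 - 7*64)*(2 - 6) = (-9 + 512 - 136 - 448)*(-4) = -81*(-4) = 324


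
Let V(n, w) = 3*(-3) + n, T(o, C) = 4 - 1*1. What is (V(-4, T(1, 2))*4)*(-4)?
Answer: 208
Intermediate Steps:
T(o, C) = 3 (T(o, C) = 4 - 1 = 3)
V(n, w) = -9 + n
(V(-4, T(1, 2))*4)*(-4) = ((-9 - 4)*4)*(-4) = -13*4*(-4) = -52*(-4) = 208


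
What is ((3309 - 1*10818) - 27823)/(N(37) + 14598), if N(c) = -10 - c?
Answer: -35332/14551 ≈ -2.4282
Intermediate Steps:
((3309 - 1*10818) - 27823)/(N(37) + 14598) = ((3309 - 1*10818) - 27823)/((-10 - 1*37) + 14598) = ((3309 - 10818) - 27823)/((-10 - 37) + 14598) = (-7509 - 27823)/(-47 + 14598) = -35332/14551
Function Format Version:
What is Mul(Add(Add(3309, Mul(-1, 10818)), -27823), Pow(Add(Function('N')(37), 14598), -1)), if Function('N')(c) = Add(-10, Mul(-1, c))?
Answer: Rational(-35332, 14551) ≈ -2.4282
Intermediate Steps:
Mul(Add(Add(3309, Mul(-1, 10818)), -27823), Pow(Add(Function('N')(37), 14598), -1)) = Mul(Add(Add(3309, Mul(-1, 10818)), -27823), Pow(Add(Add(-10, Mul(-1, 37)), 14598), -1)) = Mul(Add(Add(3309, -10818), -27823), Pow(Add(Add(-10, -37), 14598), -1)) = Mul(Add(-7509, -27823), Pow(Add(-47, 14598), -1)) = Mul(-35332, Pow(14551, -1)) = Mul(-35332, Rational(1, 14551)) = Rational(-35332, 14551)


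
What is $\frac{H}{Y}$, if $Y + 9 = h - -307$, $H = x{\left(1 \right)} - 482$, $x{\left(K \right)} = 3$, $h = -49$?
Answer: $- \frac{479}{249} \approx -1.9237$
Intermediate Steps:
$H = -479$ ($H = 3 - 482 = -479$)
$Y = 249$ ($Y = -9 - -258 = -9 + \left(-49 + 307\right) = -9 + 258 = 249$)
$\frac{H}{Y} = - \frac{479}{249}$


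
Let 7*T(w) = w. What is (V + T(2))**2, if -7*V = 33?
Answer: 961/49 ≈ 19.612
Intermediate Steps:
V = -33/7 (V = -1/7*33 = -33/7 ≈ -4.7143)
T(w) = w/7
(V + T(2))**2 = (-33/7 + (1/7)*2)**2 = (-33/7 + 2/7)**2 = (-31/7)**2 = 961/49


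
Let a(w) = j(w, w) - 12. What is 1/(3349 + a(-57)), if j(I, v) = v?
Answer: 1/3280 ≈ 0.00030488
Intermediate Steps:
a(w) = -12 + w (a(w) = w - 12 = -12 + w)
1/(3349 + a(-57)) = 1/(3349 + (-12 - 57)) = 1/(3349 - 69) = 1/3280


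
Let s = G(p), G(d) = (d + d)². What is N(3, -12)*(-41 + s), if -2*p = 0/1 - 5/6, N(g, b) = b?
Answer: 1451/3 ≈ 483.67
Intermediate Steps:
p = 5/12 (p = -(0/1 - 5/6)/2 = -(0*1 - 5*⅙)/2 = -(0 - ⅚)/2 = -½*(-⅚) = 5/12 ≈ 0.41667)
G(d) = 4*d² (G(d) = (2*d)² = 4*d²)
s = 25/36 (s = 4*(5/12)² = 4*(25/144) = 25/36 ≈ 0.69444)
N(3, -12)*(-41 + s) = -12*(-41 + 25/36) = -12*(-1451/36) = 1451/3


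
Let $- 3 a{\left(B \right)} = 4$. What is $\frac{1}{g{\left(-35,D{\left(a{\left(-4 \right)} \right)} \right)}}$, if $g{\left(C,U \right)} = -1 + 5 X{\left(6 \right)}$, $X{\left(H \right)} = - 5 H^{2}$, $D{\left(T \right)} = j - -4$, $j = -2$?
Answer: $- \frac{1}{901} \approx -0.0011099$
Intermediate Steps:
$a{\left(B \right)} = - \frac{4}{3}$ ($a{\left(B \right)} = \left(- \frac{1}{3}\right) 4 = - \frac{4}{3}$)
$D{\left(T \right)} = 2$ ($D{\left(T \right)} = -2 - -4 = -2 + 4 = 2$)
$g{\left(C,U \right)} = -901$ ($g{\left(C,U \right)} = -1 + 5 \left(- 5 \cdot 6^{2}\right) = -1 + 5 \left(\left(-5\right) 36\right) = -1 + 5 \left(-180\right) = -1 - 900 = -901$)
$\frac{1}{g{\left(-35,D{\left(a{\left(-4 \right)} \right)} \right)}} = \frac{1}{-901} = - \frac{1}{901}$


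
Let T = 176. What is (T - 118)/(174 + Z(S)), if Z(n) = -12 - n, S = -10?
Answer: 29/86 ≈ 0.33721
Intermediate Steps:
(T - 118)/(174 + Z(S)) = (176 - 118)/(174 + (-12 - 1*(-10))) = 58/(174 + (-12 + 10)) = 58/(174 - 2) = 58/172 = 58*(1/172) = 29/86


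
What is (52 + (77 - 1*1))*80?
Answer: 10240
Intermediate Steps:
(52 + (77 - 1*1))*80 = (52 + (77 - 1))*80 = (52 + 76)*80 = 128*80 = 10240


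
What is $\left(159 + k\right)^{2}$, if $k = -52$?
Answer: $11449$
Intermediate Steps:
$\left(159 + k\right)^{2} = \left(159 - 52\right)^{2} = 107^{2} = 11449$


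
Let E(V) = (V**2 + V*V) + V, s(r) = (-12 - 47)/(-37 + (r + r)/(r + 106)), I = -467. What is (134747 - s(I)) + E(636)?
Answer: 11731949326/12423 ≈ 9.4437e+5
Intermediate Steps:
s(r) = -59/(-37 + 2*r/(106 + r)) (s(r) = -59/(-37 + (2*r)/(106 + r)) = -59/(-37 + 2*r/(106 + r)))
E(V) = V + 2*V**2 (E(V) = (V**2 + V**2) + V = 2*V**2 + V = V + 2*V**2)
(134747 - s(I)) + E(636) = (134747 - 59*(106 - 467)/(3922 + 35*(-467))) + 636*(1 + 2*636) = (134747 - 59*(-361)/(3922 - 16345)) + 636*(1 + 1272) = (134747 - 59*(-361)/(-12423)) + 636*1273 = (134747 - 59*(-1)*(-361)/12423) + 809628 = (134747 - 1*21299/12423) + 809628 = (134747 - 21299/12423) + 809628 = 1673940682/12423 + 809628 = 11731949326/12423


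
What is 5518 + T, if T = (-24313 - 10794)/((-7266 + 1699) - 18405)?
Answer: 132312603/23972 ≈ 5519.5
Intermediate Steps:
T = 35107/23972 (T = -35107/(-5567 - 18405) = -35107/(-23972) = -35107*(-1/23972) = 35107/23972 ≈ 1.4645)
5518 + T = 5518 + 35107/23972 = 132312603/23972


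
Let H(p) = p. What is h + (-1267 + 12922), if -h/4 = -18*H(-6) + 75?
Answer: 10923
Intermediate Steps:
h = -732 (h = -4*(-18*(-6) + 75) = -4*(108 + 75) = -4*183 = -732)
h + (-1267 + 12922) = -732 + (-1267 + 12922) = -732 + 11655 = 10923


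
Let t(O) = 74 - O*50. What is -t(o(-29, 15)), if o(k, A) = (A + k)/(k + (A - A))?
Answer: -1446/29 ≈ -49.862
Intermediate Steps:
o(k, A) = (A + k)/k (o(k, A) = (A + k)/(k + 0) = (A + k)/k)
t(O) = 74 - 50*O
-t(o(-29, 15)) = -(74 - 50*(15 - 29)/(-29)) = -(74 - (-50)*(-14)/29) = -(74 - 50*14/29) = -(74 - 700/29) = -1*1446/29 = -1446/29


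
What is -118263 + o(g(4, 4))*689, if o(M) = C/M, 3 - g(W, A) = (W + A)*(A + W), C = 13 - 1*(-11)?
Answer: -7230579/61 ≈ -1.1853e+5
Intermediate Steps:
C = 24 (C = 13 + 11 = 24)
g(W, A) = 3 - (A + W)² (g(W, A) = 3 - (W + A)*(A + W) = 3 - (A + W)*(A + W) = 3 - (A + W)²)
o(M) = 24/M
-118263 + o(g(4, 4))*689 = -118263 + (24/(3 - (4 + 4)²))*689 = -118263 + (24/(3 - 1*8²))*689 = -118263 + (24/(3 - 1*64))*689 = -118263 + (24/(3 - 64))*689 = -118263 + (24/(-61))*689 = -118263 + (24*(-1/61))*689 = -118263 - 24/61*689 = -118263 - 16536/61 = -7230579/61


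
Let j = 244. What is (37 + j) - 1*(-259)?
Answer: 540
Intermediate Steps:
(37 + j) - 1*(-259) = (37 + 244) - 1*(-259) = 281 + 259 = 540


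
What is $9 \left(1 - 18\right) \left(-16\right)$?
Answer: $2448$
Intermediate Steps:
$9 \left(1 - 18\right) \left(-16\right) = 9 \left(-17\right) \left(-16\right) = \left(-153\right) \left(-16\right) = 2448$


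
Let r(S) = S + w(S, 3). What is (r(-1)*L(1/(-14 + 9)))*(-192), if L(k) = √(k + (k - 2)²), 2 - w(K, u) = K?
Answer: -768*√29/5 ≈ -827.16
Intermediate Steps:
w(K, u) = 2 - K
r(S) = 2 (r(S) = S + (2 - S) = 2)
L(k) = √(k + (-2 + k)²)
(r(-1)*L(1/(-14 + 9)))*(-192) = (2*√(1/(-14 + 9) + (-2 + 1/(-14 + 9))²))*(-192) = (2*√(1/(-5) + (-2 + 1/(-5))²))*(-192) = (2*√(-⅕ + (-2 - ⅕)²))*(-192) = (2*√(-⅕ + (-11/5)²))*(-192) = (2*√(-⅕ + 121/25))*(-192) = (2*√(116/25))*(-192) = (2*(2*√29/5))*(-192) = (4*√29/5)*(-192) = -768*√29/5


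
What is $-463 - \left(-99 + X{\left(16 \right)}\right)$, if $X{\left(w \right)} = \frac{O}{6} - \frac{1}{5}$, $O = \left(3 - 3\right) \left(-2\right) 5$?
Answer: $- \frac{1819}{5} \approx -363.8$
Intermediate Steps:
$O = 0$ ($O = 0 \left(-2\right) 5 = 0 \cdot 5 = 0$)
$X{\left(w \right)} = - \frac{1}{5}$ ($X{\left(w \right)} = \frac{0}{6} - \frac{1}{5} = 0 \cdot \frac{1}{6} - \frac{1}{5} = 0 - \frac{1}{5} = - \frac{1}{5}$)
$-463 - \left(-99 + X{\left(16 \right)}\right) = -463 + \left(99 - - \frac{1}{5}\right) = -463 + \left(99 + \frac{1}{5}\right) = -463 + \frac{496}{5} = - \frac{1819}{5}$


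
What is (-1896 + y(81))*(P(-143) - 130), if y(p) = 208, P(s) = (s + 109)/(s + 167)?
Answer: 665494/3 ≈ 2.2183e+5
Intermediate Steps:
P(s) = (109 + s)/(167 + s)
(-1896 + y(81))*(P(-143) - 130) = (-1896 + 208)*((109 - 143)/(167 - 143) - 130) = -1688*(-34/24 - 130) = -1688*((1/24)*(-34) - 130) = -1688*(-17/12 - 130) = -1688*(-1577/12) = 665494/3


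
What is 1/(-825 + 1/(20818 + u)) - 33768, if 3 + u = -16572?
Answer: -118204010275/3500474 ≈ -33768.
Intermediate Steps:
u = -16575 (u = -3 - 16572 = -16575)
1/(-825 + 1/(20818 + u)) - 33768 = 1/(-825 + 1/(20818 - 16575)) - 33768 = 1/(-825 + 1/4243) - 33768 = 1/(-3500474/4243) - 33768 = -4243/3500474 - 33768 = -118204010275/3500474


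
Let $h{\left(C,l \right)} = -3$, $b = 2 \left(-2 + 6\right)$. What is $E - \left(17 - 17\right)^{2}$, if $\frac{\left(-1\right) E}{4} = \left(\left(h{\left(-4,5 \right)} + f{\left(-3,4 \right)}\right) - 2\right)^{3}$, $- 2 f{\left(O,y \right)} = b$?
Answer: $2916$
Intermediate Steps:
$b = 8$ ($b = 2 \cdot 4 = 8$)
$f{\left(O,y \right)} = -4$ ($f{\left(O,y \right)} = \left(- \frac{1}{2}\right) 8 = -4$)
$E = 2916$ ($E = - 4 \left(\left(-3 - 4\right) - 2\right)^{3} = - 4 \left(-7 - 2\right)^{3} = - 4 \left(-9\right)^{3} = \left(-4\right) \left(-729\right) = 2916$)
$E - \left(17 - 17\right)^{2} = 2916 - \left(17 - 17\right)^{2} = 2916 - 0^{2} = 2916 - 0 = 2916 + 0 = 2916$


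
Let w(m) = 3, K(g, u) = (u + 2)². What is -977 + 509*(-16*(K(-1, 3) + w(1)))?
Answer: -229009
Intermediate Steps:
K(g, u) = (2 + u)²
-977 + 509*(-16*(K(-1, 3) + w(1))) = -977 + 509*(-16*((2 + 3)² + 3)) = -977 + 509*(-16*(5² + 3)) = -977 + 509*(-16*(25 + 3)) = -977 + 509*(-16*28) = -977 + 509*(-448) = -977 - 228032 = -229009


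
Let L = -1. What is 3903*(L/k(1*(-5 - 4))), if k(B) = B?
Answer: 1301/3 ≈ 433.67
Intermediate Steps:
3903*(L/k(1*(-5 - 4))) = 3903*(-1/(1*(-5 - 4))) = 3903*(-1/(1*(-9))) = 3903*(-1/(-9)) = 3903*(-1*(-⅑)) = 3903*(⅑) = 1301/3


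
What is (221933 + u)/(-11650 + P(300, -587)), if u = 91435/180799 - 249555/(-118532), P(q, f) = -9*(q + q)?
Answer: -4756183805070309/365389463509400 ≈ -13.017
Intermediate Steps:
P(q, f) = -18*q
u = 55957267865/21430467068 (u = 91435*(1/180799) - 249555*(-1/118532) = 91435/180799 + 249555/118532 = 55957267865/21430467068 ≈ 2.6111)
(221933 + u)/(-11650 + P(300, -587)) = (221933 + 55957267865/21430467068)/(-11650 - 18*300) = 4756183805070309/(21430467068*(-11650 - 5400)) = (4756183805070309/21430467068)/(-17050) = (4756183805070309/21430467068)*(-1/17050) = -4756183805070309/365389463509400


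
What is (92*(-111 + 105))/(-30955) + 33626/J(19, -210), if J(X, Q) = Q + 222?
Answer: 520449727/185730 ≈ 2802.2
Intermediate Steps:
J(X, Q) = 222 + Q
(92*(-111 + 105))/(-30955) + 33626/J(19, -210) = (92*(-111 + 105))/(-30955) + 33626/(222 - 210) = (92*(-6))*(-1/30955) + 33626/12 = -552*(-1/30955) + 33626*(1/12) = 552/30955 + 16813/6 = 520449727/185730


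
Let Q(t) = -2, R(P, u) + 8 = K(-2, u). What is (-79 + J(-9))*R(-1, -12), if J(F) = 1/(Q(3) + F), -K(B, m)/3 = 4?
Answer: 17400/11 ≈ 1581.8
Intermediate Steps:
K(B, m) = -12 (K(B, m) = -3*4 = -12)
R(P, u) = -20 (R(P, u) = -8 - 12 = -20)
J(F) = 1/(-2 + F)
(-79 + J(-9))*R(-1, -12) = (-79 + 1/(-2 - 9))*(-20) = (-79 + 1/(-11))*(-20) = (-79 - 1/11)*(-20) = -870/11*(-20) = 17400/11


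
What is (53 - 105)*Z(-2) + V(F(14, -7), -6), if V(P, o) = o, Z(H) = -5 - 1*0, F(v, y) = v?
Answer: 254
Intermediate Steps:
Z(H) = -5 (Z(H) = -5 + 0 = -5)
(53 - 105)*Z(-2) + V(F(14, -7), -6) = (53 - 105)*(-5) - 6 = -52*(-5) - 6 = 260 - 6 = 254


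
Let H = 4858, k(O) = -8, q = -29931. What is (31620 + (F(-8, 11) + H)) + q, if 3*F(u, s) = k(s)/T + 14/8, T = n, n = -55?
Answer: 1440479/220 ≈ 6547.6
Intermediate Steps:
T = -55
F(u, s) = 139/220 (F(u, s) = (-8/(-55) + 14/8)/3 = (-8*(-1/55) + 14*(⅛))/3 = (8/55 + 7/4)/3 = (⅓)*(417/220) = 139/220)
(31620 + (F(-8, 11) + H)) + q = (31620 + (139/220 + 4858)) - 29931 = (31620 + 1068899/220) - 29931 = 8025299/220 - 29931 = 1440479/220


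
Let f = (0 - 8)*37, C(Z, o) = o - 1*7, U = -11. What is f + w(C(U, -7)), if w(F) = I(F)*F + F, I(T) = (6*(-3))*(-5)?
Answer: -1570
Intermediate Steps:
I(T) = 90 (I(T) = -18*(-5) = 90)
C(Z, o) = -7 + o (C(Z, o) = o - 7 = -7 + o)
w(F) = 91*F (w(F) = 90*F + F = 91*F)
f = -296 (f = -8*37 = -296)
f + w(C(U, -7)) = -296 + 91*(-7 - 7) = -296 + 91*(-14) = -296 - 1274 = -1570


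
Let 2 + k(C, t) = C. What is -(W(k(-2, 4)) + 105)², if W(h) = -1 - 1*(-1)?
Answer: -11025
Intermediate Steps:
k(C, t) = -2 + C
W(h) = 0 (W(h) = -1 + 1 = 0)
-(W(k(-2, 4)) + 105)² = -(0 + 105)² = -1*105² = -1*11025 = -11025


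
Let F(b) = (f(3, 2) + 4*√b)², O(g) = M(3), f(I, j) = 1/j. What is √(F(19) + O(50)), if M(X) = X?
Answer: √(1229 + 16*√19)/2 ≈ 18.019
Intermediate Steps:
O(g) = 3
F(b) = (½ + 4*√b)² (F(b) = (1/2 + 4*√b)² = (½ + 4*√b)²)
√(F(19) + O(50)) = √((1 + 8*√19)²/4 + 3) = √(3 + (1 + 8*√19)²/4)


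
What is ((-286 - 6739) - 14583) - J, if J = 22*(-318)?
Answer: -14612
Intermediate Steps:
J = -6996
((-286 - 6739) - 14583) - J = ((-286 - 6739) - 14583) - 1*(-6996) = (-7025 - 14583) + 6996 = -21608 + 6996 = -14612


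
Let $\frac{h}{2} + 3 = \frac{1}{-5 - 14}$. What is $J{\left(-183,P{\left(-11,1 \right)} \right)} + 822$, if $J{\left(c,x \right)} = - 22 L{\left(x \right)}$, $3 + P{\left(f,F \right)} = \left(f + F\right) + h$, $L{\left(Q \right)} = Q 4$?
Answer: $\frac{47562}{19} \approx 2503.3$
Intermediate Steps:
$L{\left(Q \right)} = 4 Q$
$h = - \frac{116}{19}$ ($h = -6 + \frac{2}{-5 - 14} = -6 + \frac{2}{-19} = -6 + 2 \left(- \frac{1}{19}\right) = -6 - \frac{2}{19} = - \frac{116}{19} \approx -6.1053$)
$P{\left(f,F \right)} = - \frac{173}{19} + F + f$ ($P{\left(f,F \right)} = -3 - \left(\frac{116}{19} - F - f\right) = -3 + \left(- \frac{116}{19} + F + f\right) = - \frac{173}{19} + F + f$)
$J{\left(c,x \right)} = - 88 x$ ($J{\left(c,x \right)} = - 22 \cdot 4 x = - 88 x$)
$J{\left(-183,P{\left(-11,1 \right)} \right)} + 822 = - 88 \left(- \frac{173}{19} + 1 - 11\right) + 822 = \left(-88\right) \left(- \frac{363}{19}\right) + 822 = \frac{31944}{19} + 822 = \frac{47562}{19}$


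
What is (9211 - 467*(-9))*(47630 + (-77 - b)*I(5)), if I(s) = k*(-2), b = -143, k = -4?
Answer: 645991412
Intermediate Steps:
I(s) = 8 (I(s) = -4*(-2) = 8)
(9211 - 467*(-9))*(47630 + (-77 - b)*I(5)) = (9211 - 467*(-9))*(47630 + (-77 - 1*(-143))*8) = (9211 + 4203)*(47630 + (-77 + 143)*8) = 13414*(47630 + 66*8) = 13414*(47630 + 528) = 13414*48158 = 645991412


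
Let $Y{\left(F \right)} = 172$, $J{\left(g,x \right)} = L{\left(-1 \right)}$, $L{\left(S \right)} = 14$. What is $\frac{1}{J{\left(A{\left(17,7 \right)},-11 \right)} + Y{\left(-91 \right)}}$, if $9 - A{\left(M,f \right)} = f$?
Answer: $\frac{1}{186} \approx 0.0053763$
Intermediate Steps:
$A{\left(M,f \right)} = 9 - f$
$J{\left(g,x \right)} = 14$
$\frac{1}{J{\left(A{\left(17,7 \right)},-11 \right)} + Y{\left(-91 \right)}} = \frac{1}{14 + 172} = \frac{1}{186}$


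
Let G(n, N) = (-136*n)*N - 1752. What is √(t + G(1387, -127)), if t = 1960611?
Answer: √25915123 ≈ 5090.7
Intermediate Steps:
G(n, N) = -1752 - 136*N*n (G(n, N) = -136*N*n - 1752 = -1752 - 136*N*n)
√(t + G(1387, -127)) = √(1960611 + (-1752 - 136*(-127)*1387)) = √(1960611 + (-1752 + 23956264)) = √(1960611 + 23954512) = √25915123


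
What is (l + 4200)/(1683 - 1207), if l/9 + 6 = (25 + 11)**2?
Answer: 465/14 ≈ 33.214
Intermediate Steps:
l = 11610 (l = -54 + 9*(25 + 11)**2 = -54 + 9*36**2 = -54 + 9*1296 = -54 + 11664 = 11610)
(l + 4200)/(1683 - 1207) = (11610 + 4200)/(1683 - 1207) = 15810/476 = 15810*(1/476) = 465/14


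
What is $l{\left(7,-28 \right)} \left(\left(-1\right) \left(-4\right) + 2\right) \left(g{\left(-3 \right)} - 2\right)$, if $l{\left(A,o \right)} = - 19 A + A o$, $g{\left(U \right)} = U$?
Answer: $9870$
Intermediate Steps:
$l{\left(7,-28 \right)} \left(\left(-1\right) \left(-4\right) + 2\right) \left(g{\left(-3 \right)} - 2\right) = 7 \left(-19 - 28\right) \left(\left(-1\right) \left(-4\right) + 2\right) \left(-3 - 2\right) = 7 \left(-47\right) \left(4 + 2\right) \left(-5\right) = - 329 \cdot 6 \left(-5\right) = \left(-329\right) \left(-30\right) = 9870$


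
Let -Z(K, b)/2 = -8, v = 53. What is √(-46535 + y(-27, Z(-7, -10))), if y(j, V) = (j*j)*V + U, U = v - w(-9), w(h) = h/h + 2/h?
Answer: I*√313369/3 ≈ 186.6*I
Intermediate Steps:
Z(K, b) = 16 (Z(K, b) = -2*(-8) = 16)
w(h) = 1 + 2/h
U = 470/9 (U = 53 - (2 - 9)/(-9) = 53 - (-1)*(-7)/9 = 53 - 1*7/9 = 53 - 7/9 = 470/9 ≈ 52.222)
y(j, V) = 470/9 + V*j² (y(j, V) = (j*j)*V + 470/9 = j²*V + 470/9 = V*j² + 470/9 = 470/9 + V*j²)
√(-46535 + y(-27, Z(-7, -10))) = √(-46535 + (470/9 + 16*(-27)²)) = √(-46535 + (470/9 + 16*729)) = √(-46535 + (470/9 + 11664)) = √(-46535 + 105446/9) = √(-313369/9) = I*√313369/3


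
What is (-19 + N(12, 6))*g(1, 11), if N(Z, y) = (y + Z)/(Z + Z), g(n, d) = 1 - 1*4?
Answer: 219/4 ≈ 54.750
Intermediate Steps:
g(n, d) = -3 (g(n, d) = 1 - 4 = -3)
N(Z, y) = (Z + y)/(2*Z) (N(Z, y) = (Z + y)/((2*Z)) = (Z + y)*(1/(2*Z)) = (Z + y)/(2*Z))
(-19 + N(12, 6))*g(1, 11) = (-19 + (½)*(12 + 6)/12)*(-3) = (-19 + (½)*(1/12)*18)*(-3) = (-19 + ¾)*(-3) = -73/4*(-3) = 219/4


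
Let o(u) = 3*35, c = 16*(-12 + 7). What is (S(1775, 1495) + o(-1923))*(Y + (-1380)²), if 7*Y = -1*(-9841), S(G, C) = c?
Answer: 333516025/7 ≈ 4.7645e+7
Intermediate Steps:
c = -80 (c = 16*(-5) = -80)
S(G, C) = -80
o(u) = 105
Y = 9841/7 (Y = (-1*(-9841))/7 = (⅐)*9841 = 9841/7 ≈ 1405.9)
(S(1775, 1495) + o(-1923))*(Y + (-1380)²) = (-80 + 105)*(9841/7 + (-1380)²) = 25*(9841/7 + 1904400) = 25*(13340641/7) = 333516025/7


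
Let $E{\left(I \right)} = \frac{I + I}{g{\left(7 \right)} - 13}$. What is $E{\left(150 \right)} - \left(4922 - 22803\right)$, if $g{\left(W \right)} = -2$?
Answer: $17861$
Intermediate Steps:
$E{\left(I \right)} = - \frac{2 I}{15}$ ($E{\left(I \right)} = \frac{I + I}{-2 - 13} = \frac{2 I}{-15} = 2 I \left(- \frac{1}{15}\right) = - \frac{2 I}{15}$)
$E{\left(150 \right)} - \left(4922 - 22803\right) = \left(- \frac{2}{15}\right) 150 - \left(4922 - 22803\right) = -20 - -17881 = -20 + 17881 = 17861$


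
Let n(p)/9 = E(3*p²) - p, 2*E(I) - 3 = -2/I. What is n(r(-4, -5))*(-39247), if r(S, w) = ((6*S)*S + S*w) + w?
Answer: 317700501053/8214 ≈ 3.8678e+7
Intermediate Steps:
r(S, w) = w + 6*S² + S*w (r(S, w) = (6*S² + S*w) + w = w + 6*S² + S*w)
E(I) = 3/2 - 1/I (E(I) = 3/2 + (-2/I)/2 = 3/2 - 1/I)
n(p) = 27/2 - 9*p - 3/p² (n(p) = 9*((3/2 - 1/(3*p²)) - p) = 9*(3/2 - p - 1/(3*p²)) = 27/2 - 9*p - 3/p²)
n(r(-4, -5))*(-39247) = (27/2 - 9*(-5 + 6*(-4)² - 4*(-5)) - 3/(-5 + 6*(-4)² - 4*(-5))²)*(-39247) = (27/2 - 9*(-5 + 6*16 + 20) - 3/(-5 + 6*16 + 20)²)*(-39247) = (27/2 - 9*(-5 + 96 + 20) - 3/(-5 + 96 + 20)²)*(-39247) = (27/2 - 9*111 - 3/111²)*(-39247) = (27/2 - 999 - 3*1/12321)*(-39247) = (27/2 - 999 - 1/4107)*(-39247) = -8094899/8214*(-39247) = 317700501053/8214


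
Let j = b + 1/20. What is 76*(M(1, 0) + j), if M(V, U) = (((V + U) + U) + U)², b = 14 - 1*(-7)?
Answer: 8379/5 ≈ 1675.8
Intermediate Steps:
b = 21 (b = 14 + 7 = 21)
j = 421/20 (j = 21 + 1/20 = 421/20 ≈ 21.050)
M(V, U) = (V + 3*U)² (M(V, U) = (((U + V) + U) + U)² = ((V + 2*U) + U)² = (V + 3*U)²)
76*(M(1, 0) + j) = 76*((1 + 3*0)² + 421/20) = 76*((1 + 0)² + 421/20) = 76*(1² + 421/20) = 76*(1 + 421/20) = 76*(441/20) = 8379/5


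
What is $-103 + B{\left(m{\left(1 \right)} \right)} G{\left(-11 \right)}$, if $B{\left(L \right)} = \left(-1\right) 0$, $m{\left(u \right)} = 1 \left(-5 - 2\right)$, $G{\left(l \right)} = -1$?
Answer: $-103$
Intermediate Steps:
$m{\left(u \right)} = -7$ ($m{\left(u \right)} = 1 \left(-7\right) = -7$)
$B{\left(L \right)} = 0$
$-103 + B{\left(m{\left(1 \right)} \right)} G{\left(-11 \right)} = -103 + 0 \left(-1\right) = -103 + 0 = -103$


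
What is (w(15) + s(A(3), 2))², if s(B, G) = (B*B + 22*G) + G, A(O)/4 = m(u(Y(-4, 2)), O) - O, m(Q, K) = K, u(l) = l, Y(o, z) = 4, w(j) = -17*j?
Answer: 43681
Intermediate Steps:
A(O) = 0 (A(O) = 4*(O - O) = 4*0 = 0)
s(B, G) = B² + 23*G (s(B, G) = (B² + 22*G) + G = B² + 23*G)
(w(15) + s(A(3), 2))² = (-17*15 + (0² + 23*2))² = (-255 + (0 + 46))² = (-255 + 46)² = (-209)² = 43681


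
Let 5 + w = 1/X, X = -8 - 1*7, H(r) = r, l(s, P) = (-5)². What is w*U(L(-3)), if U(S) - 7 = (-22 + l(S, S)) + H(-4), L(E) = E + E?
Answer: -152/5 ≈ -30.400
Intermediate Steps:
l(s, P) = 25
X = -15 (X = -8 - 7 = -15)
L(E) = 2*E
U(S) = 6 (U(S) = 7 + ((-22 + 25) - 4) = 7 + (3 - 4) = 7 - 1 = 6)
w = -76/15 (w = -5 + 1/(-15) = -5 - 1/15 = -76/15 ≈ -5.0667)
w*U(L(-3)) = -76/15*6 = -152/5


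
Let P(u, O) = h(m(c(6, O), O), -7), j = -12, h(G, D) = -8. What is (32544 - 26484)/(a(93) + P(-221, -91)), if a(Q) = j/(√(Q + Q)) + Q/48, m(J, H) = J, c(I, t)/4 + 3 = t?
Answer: -58311744/57107 + 620544*√186/57107 ≈ -872.90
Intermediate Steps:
c(I, t) = -12 + 4*t
P(u, O) = -8
a(Q) = Q/48 - 6*√2/√Q (a(Q) = -12/√(Q + Q) + Q/48 = -12*√2/(2*√Q) + Q*(1/48) = -12*√2/(2*√Q) + Q/48 = -6*√2/√Q + Q/48 = Q/48 - 6*√2/√Q)
(32544 - 26484)/(a(93) + P(-221, -91)) = (32544 - 26484)/(((1/48)*93 - 6*√2/√93) - 8) = 6060/((31/16 - 6*√2*√93/93) - 8) = 6060/((31/16 - 2*√186/31) - 8) = 6060/(-97/16 - 2*√186/31)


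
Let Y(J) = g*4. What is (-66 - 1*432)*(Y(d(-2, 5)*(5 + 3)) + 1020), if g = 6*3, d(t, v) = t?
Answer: -543816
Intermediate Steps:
g = 18
Y(J) = 72 (Y(J) = 18*4 = 72)
(-66 - 1*432)*(Y(d(-2, 5)*(5 + 3)) + 1020) = (-66 - 1*432)*(72 + 1020) = (-66 - 432)*1092 = -498*1092 = -543816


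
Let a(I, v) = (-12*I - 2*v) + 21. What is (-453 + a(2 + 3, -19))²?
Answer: 206116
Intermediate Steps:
a(I, v) = 21 - 12*I - 2*v
(-453 + a(2 + 3, -19))² = (-453 + (21 - 12*(2 + 3) - 2*(-19)))² = (-453 + (21 - 12*5 + 38))² = (-453 + (21 - 60 + 38))² = (-453 - 1)² = (-454)² = 206116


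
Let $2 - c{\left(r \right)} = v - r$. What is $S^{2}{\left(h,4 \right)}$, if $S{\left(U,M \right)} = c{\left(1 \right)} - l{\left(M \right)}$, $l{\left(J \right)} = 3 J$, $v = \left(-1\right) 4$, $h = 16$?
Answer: $25$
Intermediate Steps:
$v = -4$
$c{\left(r \right)} = 6 + r$ ($c{\left(r \right)} = 2 - \left(-4 - r\right) = 2 + \left(4 + r\right) = 6 + r$)
$S{\left(U,M \right)} = 7 - 3 M$ ($S{\left(U,M \right)} = \left(6 + 1\right) - 3 M = 7 - 3 M$)
$S^{2}{\left(h,4 \right)} = \left(7 - 12\right)^{2} = \left(-5\right)^{2} = 25$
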